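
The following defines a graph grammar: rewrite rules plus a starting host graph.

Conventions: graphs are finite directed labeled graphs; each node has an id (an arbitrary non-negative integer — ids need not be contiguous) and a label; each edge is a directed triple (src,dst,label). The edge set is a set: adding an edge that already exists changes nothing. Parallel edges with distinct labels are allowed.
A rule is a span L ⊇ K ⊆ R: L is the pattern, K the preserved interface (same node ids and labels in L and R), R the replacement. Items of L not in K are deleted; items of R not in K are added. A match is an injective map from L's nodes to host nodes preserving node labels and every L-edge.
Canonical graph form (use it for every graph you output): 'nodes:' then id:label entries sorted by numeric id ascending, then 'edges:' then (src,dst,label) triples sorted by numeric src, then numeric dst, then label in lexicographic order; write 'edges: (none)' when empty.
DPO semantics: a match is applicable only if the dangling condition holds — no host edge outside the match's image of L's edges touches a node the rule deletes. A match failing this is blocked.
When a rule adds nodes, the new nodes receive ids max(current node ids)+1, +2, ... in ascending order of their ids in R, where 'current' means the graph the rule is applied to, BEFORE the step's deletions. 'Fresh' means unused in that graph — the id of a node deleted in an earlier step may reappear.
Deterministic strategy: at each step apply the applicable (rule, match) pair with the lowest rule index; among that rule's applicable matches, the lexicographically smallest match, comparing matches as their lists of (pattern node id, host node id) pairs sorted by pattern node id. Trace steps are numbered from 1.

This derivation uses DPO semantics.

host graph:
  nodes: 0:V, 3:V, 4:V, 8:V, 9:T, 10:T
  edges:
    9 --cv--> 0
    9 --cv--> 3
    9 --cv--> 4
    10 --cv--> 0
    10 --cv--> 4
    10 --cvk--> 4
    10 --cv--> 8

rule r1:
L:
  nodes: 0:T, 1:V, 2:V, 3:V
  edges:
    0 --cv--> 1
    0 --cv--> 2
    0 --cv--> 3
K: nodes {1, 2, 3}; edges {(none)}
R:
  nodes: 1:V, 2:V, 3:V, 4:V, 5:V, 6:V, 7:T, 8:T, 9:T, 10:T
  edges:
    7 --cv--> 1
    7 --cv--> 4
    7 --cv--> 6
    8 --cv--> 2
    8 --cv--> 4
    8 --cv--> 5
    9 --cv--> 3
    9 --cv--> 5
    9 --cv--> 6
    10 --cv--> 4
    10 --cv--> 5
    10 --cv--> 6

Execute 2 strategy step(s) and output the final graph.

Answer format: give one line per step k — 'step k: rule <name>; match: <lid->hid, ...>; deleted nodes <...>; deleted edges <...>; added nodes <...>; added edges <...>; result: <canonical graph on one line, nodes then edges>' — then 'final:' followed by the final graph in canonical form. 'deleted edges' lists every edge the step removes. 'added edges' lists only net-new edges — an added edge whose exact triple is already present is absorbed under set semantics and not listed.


step 1: rule r1; match: 0->9, 1->0, 2->3, 3->4; deleted nodes 9; deleted edges (9,0,cv); (9,3,cv); (9,4,cv); added nodes 11, 12, 13, 14, 15, 16, 17; added edges (14,0,cv); (14,11,cv); (14,13,cv); (15,3,cv); (15,11,cv); (15,12,cv); (16,4,cv); (16,12,cv); (16,13,cv); (17,11,cv); (17,12,cv); (17,13,cv); result: nodes: 0:V, 3:V, 4:V, 8:V, 10:T, 11:V, 12:V, 13:V, 14:T, 15:T, 16:T, 17:T edges: (10,0,cv); (10,4,cv); (10,4,cvk); (10,8,cv); (14,0,cv); (14,11,cv); (14,13,cv); (15,3,cv); (15,11,cv); (15,12,cv); (16,4,cv); (16,12,cv); (16,13,cv); (17,11,cv); (17,12,cv); (17,13,cv)
step 2: rule r1; match: 0->14, 1->0, 2->11, 3->13; deleted nodes 14; deleted edges (14,0,cv); (14,11,cv); (14,13,cv); added nodes 18, 19, 20, 21, 22, 23, 24; added edges (21,0,cv); (21,18,cv); (21,20,cv); (22,11,cv); (22,18,cv); (22,19,cv); (23,13,cv); (23,19,cv); (23,20,cv); (24,18,cv); (24,19,cv); (24,20,cv); result: nodes: 0:V, 3:V, 4:V, 8:V, 10:T, 11:V, 12:V, 13:V, 15:T, 16:T, 17:T, 18:V, 19:V, 20:V, 21:T, 22:T, 23:T, 24:T edges: (10,0,cv); (10,4,cv); (10,4,cvk); (10,8,cv); (15,3,cv); (15,11,cv); (15,12,cv); (16,4,cv); (16,12,cv); (16,13,cv); (17,11,cv); (17,12,cv); (17,13,cv); (21,0,cv); (21,18,cv); (21,20,cv); (22,11,cv); (22,18,cv); (22,19,cv); (23,13,cv); (23,19,cv); (23,20,cv); (24,18,cv); (24,19,cv); (24,20,cv)
final:
nodes: 0:V, 3:V, 4:V, 8:V, 10:T, 11:V, 12:V, 13:V, 15:T, 16:T, 17:T, 18:V, 19:V, 20:V, 21:T, 22:T, 23:T, 24:T
edges: (10,0,cv); (10,4,cv); (10,4,cvk); (10,8,cv); (15,3,cv); (15,11,cv); (15,12,cv); (16,4,cv); (16,12,cv); (16,13,cv); (17,11,cv); (17,12,cv); (17,13,cv); (21,0,cv); (21,18,cv); (21,20,cv); (22,11,cv); (22,18,cv); (22,19,cv); (23,13,cv); (23,19,cv); (23,20,cv); (24,18,cv); (24,19,cv); (24,20,cv)


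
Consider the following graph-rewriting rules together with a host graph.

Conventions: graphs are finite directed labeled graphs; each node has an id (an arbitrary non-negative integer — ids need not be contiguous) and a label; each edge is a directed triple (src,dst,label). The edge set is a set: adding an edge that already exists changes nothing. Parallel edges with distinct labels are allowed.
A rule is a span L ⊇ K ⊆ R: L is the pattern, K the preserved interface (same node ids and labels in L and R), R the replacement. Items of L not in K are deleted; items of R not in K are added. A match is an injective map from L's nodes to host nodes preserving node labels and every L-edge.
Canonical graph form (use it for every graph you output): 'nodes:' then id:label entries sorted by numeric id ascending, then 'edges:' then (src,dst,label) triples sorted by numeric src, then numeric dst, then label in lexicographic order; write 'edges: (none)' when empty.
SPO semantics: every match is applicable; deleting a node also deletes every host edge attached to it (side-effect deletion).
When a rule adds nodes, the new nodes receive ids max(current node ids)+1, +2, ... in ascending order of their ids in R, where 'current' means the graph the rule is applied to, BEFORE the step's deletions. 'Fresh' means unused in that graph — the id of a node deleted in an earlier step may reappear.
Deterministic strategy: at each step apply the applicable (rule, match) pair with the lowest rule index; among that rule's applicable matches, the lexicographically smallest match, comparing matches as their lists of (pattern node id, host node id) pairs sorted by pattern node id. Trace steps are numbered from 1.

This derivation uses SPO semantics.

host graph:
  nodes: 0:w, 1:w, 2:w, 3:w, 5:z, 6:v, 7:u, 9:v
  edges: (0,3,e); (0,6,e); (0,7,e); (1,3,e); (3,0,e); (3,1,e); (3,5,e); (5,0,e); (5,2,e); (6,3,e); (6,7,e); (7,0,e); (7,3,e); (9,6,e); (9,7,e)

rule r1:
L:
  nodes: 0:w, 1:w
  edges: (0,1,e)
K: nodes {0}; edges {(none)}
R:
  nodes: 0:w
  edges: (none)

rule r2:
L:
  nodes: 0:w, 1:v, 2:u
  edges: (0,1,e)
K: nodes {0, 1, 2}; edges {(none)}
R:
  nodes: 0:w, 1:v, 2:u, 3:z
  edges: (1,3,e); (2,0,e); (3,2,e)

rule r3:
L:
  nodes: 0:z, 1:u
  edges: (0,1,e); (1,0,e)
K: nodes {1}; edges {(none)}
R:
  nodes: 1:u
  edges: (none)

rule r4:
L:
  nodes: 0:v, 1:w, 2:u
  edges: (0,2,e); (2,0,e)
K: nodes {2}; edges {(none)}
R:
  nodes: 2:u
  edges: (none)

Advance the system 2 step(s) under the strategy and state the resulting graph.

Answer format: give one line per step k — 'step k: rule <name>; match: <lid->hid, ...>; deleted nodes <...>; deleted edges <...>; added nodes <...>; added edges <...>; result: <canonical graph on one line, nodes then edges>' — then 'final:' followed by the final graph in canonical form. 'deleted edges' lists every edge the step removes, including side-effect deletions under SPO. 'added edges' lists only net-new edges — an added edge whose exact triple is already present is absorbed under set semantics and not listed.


step 1: rule r1; match: 0->0, 1->3; deleted nodes 3; deleted edges (0,3,e); (1,3,e); (3,0,e); (3,1,e); (3,5,e); (6,3,e); (7,3,e); added nodes (none); added edges (none); result: nodes: 0:w, 1:w, 2:w, 5:z, 6:v, 7:u, 9:v edges: (0,6,e); (0,7,e); (5,0,e); (5,2,e); (6,7,e); (7,0,e); (9,6,e); (9,7,e)
step 2: rule r2; match: 0->0, 1->6, 2->7; deleted nodes (none); deleted edges (0,6,e); added nodes 10; added edges (6,10,e); (10,7,e); result: nodes: 0:w, 1:w, 2:w, 5:z, 6:v, 7:u, 9:v, 10:z edges: (0,7,e); (5,0,e); (5,2,e); (6,7,e); (6,10,e); (7,0,e); (9,6,e); (9,7,e); (10,7,e)
final:
nodes: 0:w, 1:w, 2:w, 5:z, 6:v, 7:u, 9:v, 10:z
edges: (0,7,e); (5,0,e); (5,2,e); (6,7,e); (6,10,e); (7,0,e); (9,6,e); (9,7,e); (10,7,e)


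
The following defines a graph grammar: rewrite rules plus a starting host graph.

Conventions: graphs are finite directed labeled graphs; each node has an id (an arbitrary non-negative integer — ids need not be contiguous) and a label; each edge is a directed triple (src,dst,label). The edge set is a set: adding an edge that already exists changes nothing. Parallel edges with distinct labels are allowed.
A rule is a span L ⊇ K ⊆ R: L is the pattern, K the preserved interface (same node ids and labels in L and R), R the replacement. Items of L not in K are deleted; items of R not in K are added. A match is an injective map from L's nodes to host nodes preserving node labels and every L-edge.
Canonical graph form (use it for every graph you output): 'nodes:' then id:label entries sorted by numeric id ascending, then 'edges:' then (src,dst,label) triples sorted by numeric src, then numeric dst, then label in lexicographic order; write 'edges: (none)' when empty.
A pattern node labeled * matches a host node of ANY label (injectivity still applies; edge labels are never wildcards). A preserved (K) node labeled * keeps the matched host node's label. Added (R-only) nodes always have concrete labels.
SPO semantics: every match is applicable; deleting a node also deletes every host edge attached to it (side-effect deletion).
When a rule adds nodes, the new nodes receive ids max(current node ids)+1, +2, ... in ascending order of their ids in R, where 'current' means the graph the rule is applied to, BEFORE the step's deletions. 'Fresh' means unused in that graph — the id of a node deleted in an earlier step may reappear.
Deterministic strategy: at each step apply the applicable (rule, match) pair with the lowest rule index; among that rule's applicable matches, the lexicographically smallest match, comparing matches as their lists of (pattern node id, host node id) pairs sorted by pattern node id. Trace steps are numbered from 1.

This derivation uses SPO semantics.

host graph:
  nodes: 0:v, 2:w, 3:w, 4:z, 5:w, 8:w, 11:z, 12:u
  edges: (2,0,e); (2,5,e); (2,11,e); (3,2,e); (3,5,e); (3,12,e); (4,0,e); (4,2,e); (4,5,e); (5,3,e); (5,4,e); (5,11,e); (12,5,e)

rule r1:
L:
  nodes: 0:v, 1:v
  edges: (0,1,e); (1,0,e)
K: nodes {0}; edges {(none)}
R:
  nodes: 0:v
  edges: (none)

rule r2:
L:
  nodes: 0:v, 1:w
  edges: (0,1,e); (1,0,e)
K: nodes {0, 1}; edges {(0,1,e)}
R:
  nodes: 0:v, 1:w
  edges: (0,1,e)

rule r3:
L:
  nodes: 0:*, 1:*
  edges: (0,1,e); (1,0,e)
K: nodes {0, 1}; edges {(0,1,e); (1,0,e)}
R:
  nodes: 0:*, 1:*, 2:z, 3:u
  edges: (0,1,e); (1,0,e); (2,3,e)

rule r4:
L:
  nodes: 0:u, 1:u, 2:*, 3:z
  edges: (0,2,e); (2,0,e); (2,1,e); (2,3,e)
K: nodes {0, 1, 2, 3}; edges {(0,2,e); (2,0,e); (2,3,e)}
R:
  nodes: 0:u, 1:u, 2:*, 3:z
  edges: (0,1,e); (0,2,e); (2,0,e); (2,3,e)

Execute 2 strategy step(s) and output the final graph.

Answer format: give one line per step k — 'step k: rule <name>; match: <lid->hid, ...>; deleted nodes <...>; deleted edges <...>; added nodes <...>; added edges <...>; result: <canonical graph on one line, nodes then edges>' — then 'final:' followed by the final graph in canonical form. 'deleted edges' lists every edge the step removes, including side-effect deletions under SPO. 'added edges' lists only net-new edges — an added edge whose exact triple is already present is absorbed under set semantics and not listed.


step 1: rule r3; match: 0->3, 1->5; deleted nodes (none); deleted edges (none); added nodes 13, 14; added edges (13,14,e); result: nodes: 0:v, 2:w, 3:w, 4:z, 5:w, 8:w, 11:z, 12:u, 13:z, 14:u edges: (2,0,e); (2,5,e); (2,11,e); (3,2,e); (3,5,e); (3,12,e); (4,0,e); (4,2,e); (4,5,e); (5,3,e); (5,4,e); (5,11,e); (12,5,e); (13,14,e)
step 2: rule r3; match: 0->3, 1->5; deleted nodes (none); deleted edges (none); added nodes 15, 16; added edges (15,16,e); result: nodes: 0:v, 2:w, 3:w, 4:z, 5:w, 8:w, 11:z, 12:u, 13:z, 14:u, 15:z, 16:u edges: (2,0,e); (2,5,e); (2,11,e); (3,2,e); (3,5,e); (3,12,e); (4,0,e); (4,2,e); (4,5,e); (5,3,e); (5,4,e); (5,11,e); (12,5,e); (13,14,e); (15,16,e)
final:
nodes: 0:v, 2:w, 3:w, 4:z, 5:w, 8:w, 11:z, 12:u, 13:z, 14:u, 15:z, 16:u
edges: (2,0,e); (2,5,e); (2,11,e); (3,2,e); (3,5,e); (3,12,e); (4,0,e); (4,2,e); (4,5,e); (5,3,e); (5,4,e); (5,11,e); (12,5,e); (13,14,e); (15,16,e)


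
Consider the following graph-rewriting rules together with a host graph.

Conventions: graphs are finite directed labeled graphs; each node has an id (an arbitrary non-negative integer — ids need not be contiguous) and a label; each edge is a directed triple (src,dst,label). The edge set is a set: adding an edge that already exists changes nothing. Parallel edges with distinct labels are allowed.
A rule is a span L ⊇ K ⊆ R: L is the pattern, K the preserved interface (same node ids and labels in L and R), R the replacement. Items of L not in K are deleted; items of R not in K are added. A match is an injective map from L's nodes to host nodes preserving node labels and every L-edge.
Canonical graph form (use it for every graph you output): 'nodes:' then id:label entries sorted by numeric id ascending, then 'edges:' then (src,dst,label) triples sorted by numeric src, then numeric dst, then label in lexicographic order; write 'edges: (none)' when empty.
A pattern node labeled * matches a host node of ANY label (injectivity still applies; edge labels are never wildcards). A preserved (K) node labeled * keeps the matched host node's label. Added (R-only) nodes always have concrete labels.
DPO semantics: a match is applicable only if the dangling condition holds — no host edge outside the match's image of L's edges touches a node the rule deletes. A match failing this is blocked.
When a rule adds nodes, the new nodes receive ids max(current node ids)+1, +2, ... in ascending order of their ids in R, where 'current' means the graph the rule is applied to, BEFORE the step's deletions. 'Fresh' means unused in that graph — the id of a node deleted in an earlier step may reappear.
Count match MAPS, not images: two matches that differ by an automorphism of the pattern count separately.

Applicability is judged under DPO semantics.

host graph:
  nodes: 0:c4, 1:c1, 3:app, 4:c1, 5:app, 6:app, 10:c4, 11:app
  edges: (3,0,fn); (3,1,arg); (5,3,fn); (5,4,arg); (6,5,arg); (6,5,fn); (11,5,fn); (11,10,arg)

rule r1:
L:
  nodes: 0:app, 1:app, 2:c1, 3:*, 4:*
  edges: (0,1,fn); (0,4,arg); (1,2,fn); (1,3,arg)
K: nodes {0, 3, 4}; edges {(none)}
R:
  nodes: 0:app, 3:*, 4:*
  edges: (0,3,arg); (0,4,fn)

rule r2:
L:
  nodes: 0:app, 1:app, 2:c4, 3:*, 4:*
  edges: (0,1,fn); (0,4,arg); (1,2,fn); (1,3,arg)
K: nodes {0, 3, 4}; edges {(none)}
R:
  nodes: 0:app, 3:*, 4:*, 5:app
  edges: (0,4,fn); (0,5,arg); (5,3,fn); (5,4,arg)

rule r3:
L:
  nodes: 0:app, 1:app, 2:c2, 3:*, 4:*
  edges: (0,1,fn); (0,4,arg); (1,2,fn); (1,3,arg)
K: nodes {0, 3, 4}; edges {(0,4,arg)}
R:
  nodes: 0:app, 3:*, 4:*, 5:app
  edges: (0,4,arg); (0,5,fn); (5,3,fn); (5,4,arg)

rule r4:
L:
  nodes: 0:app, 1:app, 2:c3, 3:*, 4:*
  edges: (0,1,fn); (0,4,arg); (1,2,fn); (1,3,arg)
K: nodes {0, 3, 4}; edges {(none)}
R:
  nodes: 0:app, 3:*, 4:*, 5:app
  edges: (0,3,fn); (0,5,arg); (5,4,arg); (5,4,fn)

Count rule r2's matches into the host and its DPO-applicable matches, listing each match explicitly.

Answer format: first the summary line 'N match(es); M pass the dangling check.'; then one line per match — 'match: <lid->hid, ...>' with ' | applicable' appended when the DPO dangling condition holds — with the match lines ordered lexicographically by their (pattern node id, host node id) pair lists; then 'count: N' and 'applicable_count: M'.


1 match(es); 1 pass the dangling check.
match: 0->5, 1->3, 2->0, 3->1, 4->4 | applicable
count: 1
applicable_count: 1


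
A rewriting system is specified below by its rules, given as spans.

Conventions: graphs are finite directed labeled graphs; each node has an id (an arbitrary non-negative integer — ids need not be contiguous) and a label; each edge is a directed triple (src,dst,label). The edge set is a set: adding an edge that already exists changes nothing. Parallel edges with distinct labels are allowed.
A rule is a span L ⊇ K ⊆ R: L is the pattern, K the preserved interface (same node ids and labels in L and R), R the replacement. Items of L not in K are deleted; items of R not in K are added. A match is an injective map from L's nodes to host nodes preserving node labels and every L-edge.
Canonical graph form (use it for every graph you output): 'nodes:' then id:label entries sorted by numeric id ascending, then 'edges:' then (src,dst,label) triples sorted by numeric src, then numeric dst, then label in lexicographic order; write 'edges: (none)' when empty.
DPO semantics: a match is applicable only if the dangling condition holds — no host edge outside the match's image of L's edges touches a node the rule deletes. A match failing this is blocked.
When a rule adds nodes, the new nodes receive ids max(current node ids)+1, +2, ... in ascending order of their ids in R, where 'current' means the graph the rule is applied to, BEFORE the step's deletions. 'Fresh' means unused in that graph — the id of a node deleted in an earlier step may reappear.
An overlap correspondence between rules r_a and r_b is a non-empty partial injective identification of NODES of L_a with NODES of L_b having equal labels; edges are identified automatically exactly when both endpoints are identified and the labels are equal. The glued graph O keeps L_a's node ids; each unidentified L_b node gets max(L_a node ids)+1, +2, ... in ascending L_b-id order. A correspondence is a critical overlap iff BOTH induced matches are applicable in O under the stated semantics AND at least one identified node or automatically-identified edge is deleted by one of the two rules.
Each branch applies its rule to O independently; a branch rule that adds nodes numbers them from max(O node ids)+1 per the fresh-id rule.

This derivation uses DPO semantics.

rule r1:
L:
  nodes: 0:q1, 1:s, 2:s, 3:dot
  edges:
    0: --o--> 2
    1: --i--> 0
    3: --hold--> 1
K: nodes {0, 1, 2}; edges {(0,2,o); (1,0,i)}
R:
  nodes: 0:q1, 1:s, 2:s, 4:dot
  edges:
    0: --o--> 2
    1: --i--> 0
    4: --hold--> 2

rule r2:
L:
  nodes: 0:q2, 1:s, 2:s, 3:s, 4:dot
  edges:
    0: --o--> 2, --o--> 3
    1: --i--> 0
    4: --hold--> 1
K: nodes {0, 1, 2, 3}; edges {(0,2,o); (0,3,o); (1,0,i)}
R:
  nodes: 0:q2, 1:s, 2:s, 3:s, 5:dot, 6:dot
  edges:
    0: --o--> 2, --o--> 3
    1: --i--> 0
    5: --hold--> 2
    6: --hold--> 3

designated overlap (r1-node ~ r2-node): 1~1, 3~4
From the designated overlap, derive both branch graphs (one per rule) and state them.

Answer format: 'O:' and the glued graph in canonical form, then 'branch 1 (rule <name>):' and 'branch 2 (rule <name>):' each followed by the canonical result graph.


O:
nodes: 0:q1, 1:s, 2:s, 3:dot, 4:q2, 5:s, 6:s
edges: (0,2,o); (1,0,i); (1,4,i); (3,1,hold); (4,5,o); (4,6,o)
branch 1 (rule r1):
nodes: 0:q1, 1:s, 2:s, 4:q2, 5:s, 6:s, 7:dot
edges: (0,2,o); (1,0,i); (1,4,i); (4,5,o); (4,6,o); (7,2,hold)
branch 2 (rule r2):
nodes: 0:q1, 1:s, 2:s, 4:q2, 5:s, 6:s, 7:dot, 8:dot
edges: (0,2,o); (1,0,i); (1,4,i); (4,5,o); (4,6,o); (7,5,hold); (8,6,hold)


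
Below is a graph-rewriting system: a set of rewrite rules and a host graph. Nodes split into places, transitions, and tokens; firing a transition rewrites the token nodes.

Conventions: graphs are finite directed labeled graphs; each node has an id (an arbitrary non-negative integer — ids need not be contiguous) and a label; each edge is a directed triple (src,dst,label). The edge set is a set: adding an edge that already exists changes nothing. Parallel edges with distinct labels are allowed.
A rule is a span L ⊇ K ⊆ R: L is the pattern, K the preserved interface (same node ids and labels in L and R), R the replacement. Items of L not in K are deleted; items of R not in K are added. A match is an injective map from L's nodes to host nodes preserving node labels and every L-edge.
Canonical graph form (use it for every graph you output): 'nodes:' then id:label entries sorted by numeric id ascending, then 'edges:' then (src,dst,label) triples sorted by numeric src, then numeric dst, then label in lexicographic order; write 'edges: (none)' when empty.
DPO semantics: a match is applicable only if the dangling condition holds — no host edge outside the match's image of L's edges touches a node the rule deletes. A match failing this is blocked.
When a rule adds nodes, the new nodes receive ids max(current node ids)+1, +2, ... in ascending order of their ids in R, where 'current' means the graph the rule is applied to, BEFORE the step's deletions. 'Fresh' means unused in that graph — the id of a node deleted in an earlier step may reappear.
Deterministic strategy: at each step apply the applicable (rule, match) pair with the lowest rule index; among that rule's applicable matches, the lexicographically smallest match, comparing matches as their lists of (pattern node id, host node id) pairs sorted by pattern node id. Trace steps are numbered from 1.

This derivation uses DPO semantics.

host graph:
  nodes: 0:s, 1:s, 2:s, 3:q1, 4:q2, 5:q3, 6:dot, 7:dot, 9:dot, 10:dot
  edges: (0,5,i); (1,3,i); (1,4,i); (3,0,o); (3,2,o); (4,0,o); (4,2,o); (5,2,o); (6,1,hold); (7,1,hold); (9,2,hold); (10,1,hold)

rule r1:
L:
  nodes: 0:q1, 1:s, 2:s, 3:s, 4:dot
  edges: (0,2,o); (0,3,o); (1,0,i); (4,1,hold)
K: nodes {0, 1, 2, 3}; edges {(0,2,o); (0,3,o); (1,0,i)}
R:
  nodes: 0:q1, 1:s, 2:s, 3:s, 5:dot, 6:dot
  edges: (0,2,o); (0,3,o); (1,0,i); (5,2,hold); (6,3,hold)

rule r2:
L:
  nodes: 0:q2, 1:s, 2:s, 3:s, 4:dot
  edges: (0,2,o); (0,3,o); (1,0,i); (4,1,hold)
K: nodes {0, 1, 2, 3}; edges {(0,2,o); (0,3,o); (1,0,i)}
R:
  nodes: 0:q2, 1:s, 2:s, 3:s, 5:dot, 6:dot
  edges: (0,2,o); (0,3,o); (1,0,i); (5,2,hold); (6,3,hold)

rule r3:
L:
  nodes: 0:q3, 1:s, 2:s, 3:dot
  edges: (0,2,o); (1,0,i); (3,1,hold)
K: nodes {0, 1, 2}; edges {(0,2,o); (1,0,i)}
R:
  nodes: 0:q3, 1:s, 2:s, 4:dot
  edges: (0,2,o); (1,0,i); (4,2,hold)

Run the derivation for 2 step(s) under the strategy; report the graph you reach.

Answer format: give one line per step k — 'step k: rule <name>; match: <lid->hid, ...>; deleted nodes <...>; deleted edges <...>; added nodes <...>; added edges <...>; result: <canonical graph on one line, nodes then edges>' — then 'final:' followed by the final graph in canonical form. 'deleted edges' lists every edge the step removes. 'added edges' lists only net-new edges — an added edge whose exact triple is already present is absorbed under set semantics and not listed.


step 1: rule r1; match: 0->3, 1->1, 2->0, 3->2, 4->6; deleted nodes 6; deleted edges (6,1,hold); added nodes 11, 12; added edges (11,0,hold); (12,2,hold); result: nodes: 0:s, 1:s, 2:s, 3:q1, 4:q2, 5:q3, 7:dot, 9:dot, 10:dot, 11:dot, 12:dot edges: (0,5,i); (1,3,i); (1,4,i); (3,0,o); (3,2,o); (4,0,o); (4,2,o); (5,2,o); (7,1,hold); (9,2,hold); (10,1,hold); (11,0,hold); (12,2,hold)
step 2: rule r1; match: 0->3, 1->1, 2->0, 3->2, 4->7; deleted nodes 7; deleted edges (7,1,hold); added nodes 13, 14; added edges (13,0,hold); (14,2,hold); result: nodes: 0:s, 1:s, 2:s, 3:q1, 4:q2, 5:q3, 9:dot, 10:dot, 11:dot, 12:dot, 13:dot, 14:dot edges: (0,5,i); (1,3,i); (1,4,i); (3,0,o); (3,2,o); (4,0,o); (4,2,o); (5,2,o); (9,2,hold); (10,1,hold); (11,0,hold); (12,2,hold); (13,0,hold); (14,2,hold)
final:
nodes: 0:s, 1:s, 2:s, 3:q1, 4:q2, 5:q3, 9:dot, 10:dot, 11:dot, 12:dot, 13:dot, 14:dot
edges: (0,5,i); (1,3,i); (1,4,i); (3,0,o); (3,2,o); (4,0,o); (4,2,o); (5,2,o); (9,2,hold); (10,1,hold); (11,0,hold); (12,2,hold); (13,0,hold); (14,2,hold)


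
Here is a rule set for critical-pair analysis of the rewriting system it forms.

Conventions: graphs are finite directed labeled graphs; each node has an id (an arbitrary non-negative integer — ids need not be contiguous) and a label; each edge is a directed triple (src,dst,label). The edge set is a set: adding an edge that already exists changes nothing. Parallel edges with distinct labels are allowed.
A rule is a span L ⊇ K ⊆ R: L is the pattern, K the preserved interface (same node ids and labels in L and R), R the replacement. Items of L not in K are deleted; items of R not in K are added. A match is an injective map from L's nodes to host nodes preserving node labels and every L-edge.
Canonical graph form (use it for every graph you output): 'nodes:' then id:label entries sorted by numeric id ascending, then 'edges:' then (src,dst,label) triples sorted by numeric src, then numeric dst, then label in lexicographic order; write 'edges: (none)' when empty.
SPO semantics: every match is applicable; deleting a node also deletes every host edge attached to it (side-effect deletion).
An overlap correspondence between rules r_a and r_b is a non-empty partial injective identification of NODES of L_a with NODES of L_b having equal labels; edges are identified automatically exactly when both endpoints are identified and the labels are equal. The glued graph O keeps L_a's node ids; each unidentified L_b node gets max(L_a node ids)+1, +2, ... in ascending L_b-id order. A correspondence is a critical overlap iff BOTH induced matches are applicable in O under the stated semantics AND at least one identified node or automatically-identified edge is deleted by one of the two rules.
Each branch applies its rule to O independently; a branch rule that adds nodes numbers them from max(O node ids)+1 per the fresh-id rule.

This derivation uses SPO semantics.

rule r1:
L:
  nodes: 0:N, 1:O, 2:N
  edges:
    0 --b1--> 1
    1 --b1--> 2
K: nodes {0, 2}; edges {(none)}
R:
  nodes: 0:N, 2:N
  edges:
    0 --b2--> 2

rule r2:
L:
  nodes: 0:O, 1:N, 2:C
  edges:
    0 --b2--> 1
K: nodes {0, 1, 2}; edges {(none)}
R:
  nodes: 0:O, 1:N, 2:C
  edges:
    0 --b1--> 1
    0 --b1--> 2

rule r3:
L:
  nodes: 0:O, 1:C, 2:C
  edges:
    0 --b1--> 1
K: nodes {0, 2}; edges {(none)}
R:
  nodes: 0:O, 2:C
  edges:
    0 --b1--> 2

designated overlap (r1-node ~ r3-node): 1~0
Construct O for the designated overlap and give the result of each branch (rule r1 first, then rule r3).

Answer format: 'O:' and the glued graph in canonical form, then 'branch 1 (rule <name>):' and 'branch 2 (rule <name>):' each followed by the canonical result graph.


O:
nodes: 0:N, 1:O, 2:N, 3:C, 4:C
edges: (0,1,b1); (1,2,b1); (1,3,b1)
branch 1 (rule r1):
nodes: 0:N, 2:N, 3:C, 4:C
edges: (0,2,b2)
branch 2 (rule r3):
nodes: 0:N, 1:O, 2:N, 4:C
edges: (0,1,b1); (1,2,b1); (1,4,b1)


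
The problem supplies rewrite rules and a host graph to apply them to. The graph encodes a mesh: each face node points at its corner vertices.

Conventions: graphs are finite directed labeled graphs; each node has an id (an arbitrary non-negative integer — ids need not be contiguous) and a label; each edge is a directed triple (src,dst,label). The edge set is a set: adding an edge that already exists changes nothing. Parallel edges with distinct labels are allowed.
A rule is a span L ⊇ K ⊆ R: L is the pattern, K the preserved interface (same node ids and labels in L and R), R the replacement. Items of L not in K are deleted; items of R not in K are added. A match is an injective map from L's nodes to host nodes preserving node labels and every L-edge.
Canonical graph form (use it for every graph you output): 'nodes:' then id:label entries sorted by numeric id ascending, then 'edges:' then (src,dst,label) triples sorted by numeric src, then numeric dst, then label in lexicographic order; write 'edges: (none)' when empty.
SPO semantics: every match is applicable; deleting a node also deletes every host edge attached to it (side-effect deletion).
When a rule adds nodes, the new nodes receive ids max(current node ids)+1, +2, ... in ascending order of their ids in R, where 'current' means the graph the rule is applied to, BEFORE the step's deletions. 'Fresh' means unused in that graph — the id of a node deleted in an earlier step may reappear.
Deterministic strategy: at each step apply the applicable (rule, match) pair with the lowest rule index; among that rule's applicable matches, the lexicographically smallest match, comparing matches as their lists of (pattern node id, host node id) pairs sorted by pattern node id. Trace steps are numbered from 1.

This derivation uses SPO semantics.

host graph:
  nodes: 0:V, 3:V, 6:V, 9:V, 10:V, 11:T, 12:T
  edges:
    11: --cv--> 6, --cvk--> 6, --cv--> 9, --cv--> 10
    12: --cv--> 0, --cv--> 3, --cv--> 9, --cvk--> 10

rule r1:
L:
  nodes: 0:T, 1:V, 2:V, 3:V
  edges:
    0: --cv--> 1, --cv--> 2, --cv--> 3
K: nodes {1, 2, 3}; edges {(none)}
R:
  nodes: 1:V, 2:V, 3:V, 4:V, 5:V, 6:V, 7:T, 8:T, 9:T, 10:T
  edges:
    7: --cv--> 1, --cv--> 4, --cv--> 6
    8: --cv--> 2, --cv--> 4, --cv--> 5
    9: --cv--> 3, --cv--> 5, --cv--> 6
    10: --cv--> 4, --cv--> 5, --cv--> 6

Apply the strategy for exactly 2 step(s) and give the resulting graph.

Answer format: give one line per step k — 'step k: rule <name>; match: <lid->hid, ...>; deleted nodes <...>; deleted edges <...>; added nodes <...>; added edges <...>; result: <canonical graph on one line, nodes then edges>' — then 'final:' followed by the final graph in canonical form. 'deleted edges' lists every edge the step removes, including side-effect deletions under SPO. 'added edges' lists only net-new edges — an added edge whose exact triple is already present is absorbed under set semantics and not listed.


step 1: rule r1; match: 0->11, 1->6, 2->9, 3->10; deleted nodes 11; deleted edges (11,6,cv); (11,6,cvk); (11,9,cv); (11,10,cv); added nodes 13, 14, 15, 16, 17, 18, 19; added edges (16,6,cv); (16,13,cv); (16,15,cv); (17,9,cv); (17,13,cv); (17,14,cv); (18,10,cv); (18,14,cv); (18,15,cv); (19,13,cv); (19,14,cv); (19,15,cv); result: nodes: 0:V, 3:V, 6:V, 9:V, 10:V, 12:T, 13:V, 14:V, 15:V, 16:T, 17:T, 18:T, 19:T edges: (12,0,cv); (12,3,cv); (12,9,cv); (12,10,cvk); (16,6,cv); (16,13,cv); (16,15,cv); (17,9,cv); (17,13,cv); (17,14,cv); (18,10,cv); (18,14,cv); (18,15,cv); (19,13,cv); (19,14,cv); (19,15,cv)
step 2: rule r1; match: 0->12, 1->0, 2->3, 3->9; deleted nodes 12; deleted edges (12,0,cv); (12,3,cv); (12,9,cv); (12,10,cvk); added nodes 20, 21, 22, 23, 24, 25, 26; added edges (23,0,cv); (23,20,cv); (23,22,cv); (24,3,cv); (24,20,cv); (24,21,cv); (25,9,cv); (25,21,cv); (25,22,cv); (26,20,cv); (26,21,cv); (26,22,cv); result: nodes: 0:V, 3:V, 6:V, 9:V, 10:V, 13:V, 14:V, 15:V, 16:T, 17:T, 18:T, 19:T, 20:V, 21:V, 22:V, 23:T, 24:T, 25:T, 26:T edges: (16,6,cv); (16,13,cv); (16,15,cv); (17,9,cv); (17,13,cv); (17,14,cv); (18,10,cv); (18,14,cv); (18,15,cv); (19,13,cv); (19,14,cv); (19,15,cv); (23,0,cv); (23,20,cv); (23,22,cv); (24,3,cv); (24,20,cv); (24,21,cv); (25,9,cv); (25,21,cv); (25,22,cv); (26,20,cv); (26,21,cv); (26,22,cv)
final:
nodes: 0:V, 3:V, 6:V, 9:V, 10:V, 13:V, 14:V, 15:V, 16:T, 17:T, 18:T, 19:T, 20:V, 21:V, 22:V, 23:T, 24:T, 25:T, 26:T
edges: (16,6,cv); (16,13,cv); (16,15,cv); (17,9,cv); (17,13,cv); (17,14,cv); (18,10,cv); (18,14,cv); (18,15,cv); (19,13,cv); (19,14,cv); (19,15,cv); (23,0,cv); (23,20,cv); (23,22,cv); (24,3,cv); (24,20,cv); (24,21,cv); (25,9,cv); (25,21,cv); (25,22,cv); (26,20,cv); (26,21,cv); (26,22,cv)


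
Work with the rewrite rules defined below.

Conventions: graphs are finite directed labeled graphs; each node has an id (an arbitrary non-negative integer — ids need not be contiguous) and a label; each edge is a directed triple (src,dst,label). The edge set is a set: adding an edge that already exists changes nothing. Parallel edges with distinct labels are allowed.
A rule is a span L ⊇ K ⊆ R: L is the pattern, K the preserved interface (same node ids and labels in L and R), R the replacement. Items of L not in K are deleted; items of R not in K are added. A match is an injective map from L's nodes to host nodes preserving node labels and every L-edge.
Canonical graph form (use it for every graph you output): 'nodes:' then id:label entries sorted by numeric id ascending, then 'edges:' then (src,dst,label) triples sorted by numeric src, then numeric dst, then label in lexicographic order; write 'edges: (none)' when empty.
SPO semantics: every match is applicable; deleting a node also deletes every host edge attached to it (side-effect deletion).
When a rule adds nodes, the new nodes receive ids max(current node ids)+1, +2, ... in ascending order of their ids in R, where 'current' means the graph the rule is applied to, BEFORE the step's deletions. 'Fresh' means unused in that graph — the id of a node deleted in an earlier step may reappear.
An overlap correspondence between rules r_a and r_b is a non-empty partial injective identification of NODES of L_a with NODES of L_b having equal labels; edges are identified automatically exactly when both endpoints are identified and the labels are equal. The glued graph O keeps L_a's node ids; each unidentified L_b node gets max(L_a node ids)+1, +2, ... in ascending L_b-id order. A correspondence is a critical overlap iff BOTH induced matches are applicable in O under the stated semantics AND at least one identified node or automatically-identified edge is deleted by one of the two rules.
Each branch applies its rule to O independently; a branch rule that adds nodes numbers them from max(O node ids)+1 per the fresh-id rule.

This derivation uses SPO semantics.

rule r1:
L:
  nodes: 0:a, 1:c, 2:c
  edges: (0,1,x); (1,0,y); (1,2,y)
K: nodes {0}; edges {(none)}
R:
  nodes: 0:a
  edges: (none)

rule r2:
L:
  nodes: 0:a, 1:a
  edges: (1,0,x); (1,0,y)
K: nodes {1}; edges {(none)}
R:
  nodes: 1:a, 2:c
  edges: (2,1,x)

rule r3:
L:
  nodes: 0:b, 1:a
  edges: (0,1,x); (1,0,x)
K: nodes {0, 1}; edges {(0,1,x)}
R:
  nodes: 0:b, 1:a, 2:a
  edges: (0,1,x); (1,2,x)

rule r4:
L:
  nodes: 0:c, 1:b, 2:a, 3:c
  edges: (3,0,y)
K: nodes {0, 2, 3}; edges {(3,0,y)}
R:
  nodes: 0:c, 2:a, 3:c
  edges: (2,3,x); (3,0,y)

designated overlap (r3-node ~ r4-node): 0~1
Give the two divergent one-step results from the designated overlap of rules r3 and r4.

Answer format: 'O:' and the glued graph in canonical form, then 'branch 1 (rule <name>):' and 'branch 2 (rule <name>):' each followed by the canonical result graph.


O:
nodes: 0:b, 1:a, 2:c, 3:a, 4:c
edges: (0,1,x); (1,0,x); (4,2,y)
branch 1 (rule r3):
nodes: 0:b, 1:a, 2:c, 3:a, 4:c, 5:a
edges: (0,1,x); (1,5,x); (4,2,y)
branch 2 (rule r4):
nodes: 1:a, 2:c, 3:a, 4:c
edges: (3,4,x); (4,2,y)


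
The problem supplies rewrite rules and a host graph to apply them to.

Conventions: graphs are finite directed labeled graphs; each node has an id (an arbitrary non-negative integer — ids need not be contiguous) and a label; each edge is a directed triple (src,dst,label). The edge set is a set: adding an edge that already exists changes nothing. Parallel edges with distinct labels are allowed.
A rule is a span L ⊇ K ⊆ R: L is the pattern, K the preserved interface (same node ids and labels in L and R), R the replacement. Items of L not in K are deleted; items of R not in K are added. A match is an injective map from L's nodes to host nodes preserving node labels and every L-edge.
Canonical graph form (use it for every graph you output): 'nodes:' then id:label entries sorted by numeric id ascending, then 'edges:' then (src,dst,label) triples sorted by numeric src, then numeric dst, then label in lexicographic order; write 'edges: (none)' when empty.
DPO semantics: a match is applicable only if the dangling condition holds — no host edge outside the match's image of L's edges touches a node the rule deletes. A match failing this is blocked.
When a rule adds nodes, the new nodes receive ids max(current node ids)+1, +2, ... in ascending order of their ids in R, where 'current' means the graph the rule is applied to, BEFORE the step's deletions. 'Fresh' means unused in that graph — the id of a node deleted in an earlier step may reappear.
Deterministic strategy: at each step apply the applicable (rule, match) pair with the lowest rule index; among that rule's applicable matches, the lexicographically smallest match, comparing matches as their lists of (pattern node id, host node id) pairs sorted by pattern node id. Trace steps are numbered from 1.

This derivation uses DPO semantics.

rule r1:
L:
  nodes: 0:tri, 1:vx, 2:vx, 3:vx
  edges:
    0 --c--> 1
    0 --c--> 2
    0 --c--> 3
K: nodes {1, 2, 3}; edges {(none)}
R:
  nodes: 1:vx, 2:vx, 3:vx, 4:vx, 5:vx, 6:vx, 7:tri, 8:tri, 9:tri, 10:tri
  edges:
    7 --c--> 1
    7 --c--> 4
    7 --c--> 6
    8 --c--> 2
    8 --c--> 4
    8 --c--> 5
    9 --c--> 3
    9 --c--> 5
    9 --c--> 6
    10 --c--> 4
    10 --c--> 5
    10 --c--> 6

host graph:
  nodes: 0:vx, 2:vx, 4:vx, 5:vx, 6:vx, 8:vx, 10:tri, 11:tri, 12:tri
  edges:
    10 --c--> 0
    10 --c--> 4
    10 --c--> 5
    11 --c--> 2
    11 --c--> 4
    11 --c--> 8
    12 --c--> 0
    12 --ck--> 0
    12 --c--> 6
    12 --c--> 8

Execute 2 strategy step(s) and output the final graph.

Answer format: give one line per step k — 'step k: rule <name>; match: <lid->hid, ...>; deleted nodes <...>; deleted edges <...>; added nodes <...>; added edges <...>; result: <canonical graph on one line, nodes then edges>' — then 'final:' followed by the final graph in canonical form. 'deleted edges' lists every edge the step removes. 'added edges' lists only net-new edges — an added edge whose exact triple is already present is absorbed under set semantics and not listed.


step 1: rule r1; match: 0->10, 1->0, 2->4, 3->5; deleted nodes 10; deleted edges (10,0,c); (10,4,c); (10,5,c); added nodes 13, 14, 15, 16, 17, 18, 19; added edges (16,0,c); (16,13,c); (16,15,c); (17,4,c); (17,13,c); (17,14,c); (18,5,c); (18,14,c); (18,15,c); (19,13,c); (19,14,c); (19,15,c); result: nodes: 0:vx, 2:vx, 4:vx, 5:vx, 6:vx, 8:vx, 11:tri, 12:tri, 13:vx, 14:vx, 15:vx, 16:tri, 17:tri, 18:tri, 19:tri edges: (11,2,c); (11,4,c); (11,8,c); (12,0,c); (12,0,ck); (12,6,c); (12,8,c); (16,0,c); (16,13,c); (16,15,c); (17,4,c); (17,13,c); (17,14,c); (18,5,c); (18,14,c); (18,15,c); (19,13,c); (19,14,c); (19,15,c)
step 2: rule r1; match: 0->11, 1->2, 2->4, 3->8; deleted nodes 11; deleted edges (11,2,c); (11,4,c); (11,8,c); added nodes 20, 21, 22, 23, 24, 25, 26; added edges (23,2,c); (23,20,c); (23,22,c); (24,4,c); (24,20,c); (24,21,c); (25,8,c); (25,21,c); (25,22,c); (26,20,c); (26,21,c); (26,22,c); result: nodes: 0:vx, 2:vx, 4:vx, 5:vx, 6:vx, 8:vx, 12:tri, 13:vx, 14:vx, 15:vx, 16:tri, 17:tri, 18:tri, 19:tri, 20:vx, 21:vx, 22:vx, 23:tri, 24:tri, 25:tri, 26:tri edges: (12,0,c); (12,0,ck); (12,6,c); (12,8,c); (16,0,c); (16,13,c); (16,15,c); (17,4,c); (17,13,c); (17,14,c); (18,5,c); (18,14,c); (18,15,c); (19,13,c); (19,14,c); (19,15,c); (23,2,c); (23,20,c); (23,22,c); (24,4,c); (24,20,c); (24,21,c); (25,8,c); (25,21,c); (25,22,c); (26,20,c); (26,21,c); (26,22,c)
final:
nodes: 0:vx, 2:vx, 4:vx, 5:vx, 6:vx, 8:vx, 12:tri, 13:vx, 14:vx, 15:vx, 16:tri, 17:tri, 18:tri, 19:tri, 20:vx, 21:vx, 22:vx, 23:tri, 24:tri, 25:tri, 26:tri
edges: (12,0,c); (12,0,ck); (12,6,c); (12,8,c); (16,0,c); (16,13,c); (16,15,c); (17,4,c); (17,13,c); (17,14,c); (18,5,c); (18,14,c); (18,15,c); (19,13,c); (19,14,c); (19,15,c); (23,2,c); (23,20,c); (23,22,c); (24,4,c); (24,20,c); (24,21,c); (25,8,c); (25,21,c); (25,22,c); (26,20,c); (26,21,c); (26,22,c)


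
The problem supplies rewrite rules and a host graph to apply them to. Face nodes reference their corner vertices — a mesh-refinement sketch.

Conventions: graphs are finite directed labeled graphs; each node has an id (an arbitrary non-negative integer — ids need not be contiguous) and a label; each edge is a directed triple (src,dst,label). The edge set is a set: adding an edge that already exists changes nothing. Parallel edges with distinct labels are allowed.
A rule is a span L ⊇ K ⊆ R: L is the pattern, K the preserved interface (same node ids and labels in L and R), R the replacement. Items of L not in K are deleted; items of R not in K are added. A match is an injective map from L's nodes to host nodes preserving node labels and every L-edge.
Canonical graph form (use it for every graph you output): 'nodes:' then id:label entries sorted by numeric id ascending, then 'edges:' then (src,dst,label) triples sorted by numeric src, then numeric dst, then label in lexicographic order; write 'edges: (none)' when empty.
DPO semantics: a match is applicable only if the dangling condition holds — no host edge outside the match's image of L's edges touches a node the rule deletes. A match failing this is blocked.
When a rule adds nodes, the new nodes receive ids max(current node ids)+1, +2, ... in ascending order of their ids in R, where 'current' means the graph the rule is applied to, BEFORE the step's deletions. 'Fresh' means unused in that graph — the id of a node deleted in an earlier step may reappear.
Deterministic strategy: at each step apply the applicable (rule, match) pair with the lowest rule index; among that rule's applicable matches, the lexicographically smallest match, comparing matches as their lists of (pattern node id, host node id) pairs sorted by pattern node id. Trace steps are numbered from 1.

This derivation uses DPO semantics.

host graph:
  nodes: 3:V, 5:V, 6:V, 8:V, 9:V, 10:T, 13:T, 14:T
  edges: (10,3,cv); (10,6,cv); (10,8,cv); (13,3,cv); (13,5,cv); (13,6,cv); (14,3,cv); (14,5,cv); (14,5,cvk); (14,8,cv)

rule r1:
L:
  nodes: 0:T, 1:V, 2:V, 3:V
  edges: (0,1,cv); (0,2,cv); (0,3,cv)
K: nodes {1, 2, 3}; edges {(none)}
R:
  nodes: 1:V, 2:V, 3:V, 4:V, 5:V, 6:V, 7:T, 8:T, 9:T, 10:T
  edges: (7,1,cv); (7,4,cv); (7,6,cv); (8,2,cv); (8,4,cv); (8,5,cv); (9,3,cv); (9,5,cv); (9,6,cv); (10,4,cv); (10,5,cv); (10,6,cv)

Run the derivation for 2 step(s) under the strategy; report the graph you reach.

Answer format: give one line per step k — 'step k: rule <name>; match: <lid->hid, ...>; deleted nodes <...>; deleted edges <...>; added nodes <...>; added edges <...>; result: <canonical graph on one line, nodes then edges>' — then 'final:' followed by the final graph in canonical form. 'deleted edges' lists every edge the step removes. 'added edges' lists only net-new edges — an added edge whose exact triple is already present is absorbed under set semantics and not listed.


step 1: rule r1; match: 0->10, 1->3, 2->6, 3->8; deleted nodes 10; deleted edges (10,3,cv); (10,6,cv); (10,8,cv); added nodes 15, 16, 17, 18, 19, 20, 21; added edges (18,3,cv); (18,15,cv); (18,17,cv); (19,6,cv); (19,15,cv); (19,16,cv); (20,8,cv); (20,16,cv); (20,17,cv); (21,15,cv); (21,16,cv); (21,17,cv); result: nodes: 3:V, 5:V, 6:V, 8:V, 9:V, 13:T, 14:T, 15:V, 16:V, 17:V, 18:T, 19:T, 20:T, 21:T edges: (13,3,cv); (13,5,cv); (13,6,cv); (14,3,cv); (14,5,cv); (14,5,cvk); (14,8,cv); (18,3,cv); (18,15,cv); (18,17,cv); (19,6,cv); (19,15,cv); (19,16,cv); (20,8,cv); (20,16,cv); (20,17,cv); (21,15,cv); (21,16,cv); (21,17,cv)
step 2: rule r1; match: 0->13, 1->3, 2->5, 3->6; deleted nodes 13; deleted edges (13,3,cv); (13,5,cv); (13,6,cv); added nodes 22, 23, 24, 25, 26, 27, 28; added edges (25,3,cv); (25,22,cv); (25,24,cv); (26,5,cv); (26,22,cv); (26,23,cv); (27,6,cv); (27,23,cv); (27,24,cv); (28,22,cv); (28,23,cv); (28,24,cv); result: nodes: 3:V, 5:V, 6:V, 8:V, 9:V, 14:T, 15:V, 16:V, 17:V, 18:T, 19:T, 20:T, 21:T, 22:V, 23:V, 24:V, 25:T, 26:T, 27:T, 28:T edges: (14,3,cv); (14,5,cv); (14,5,cvk); (14,8,cv); (18,3,cv); (18,15,cv); (18,17,cv); (19,6,cv); (19,15,cv); (19,16,cv); (20,8,cv); (20,16,cv); (20,17,cv); (21,15,cv); (21,16,cv); (21,17,cv); (25,3,cv); (25,22,cv); (25,24,cv); (26,5,cv); (26,22,cv); (26,23,cv); (27,6,cv); (27,23,cv); (27,24,cv); (28,22,cv); (28,23,cv); (28,24,cv)
final:
nodes: 3:V, 5:V, 6:V, 8:V, 9:V, 14:T, 15:V, 16:V, 17:V, 18:T, 19:T, 20:T, 21:T, 22:V, 23:V, 24:V, 25:T, 26:T, 27:T, 28:T
edges: (14,3,cv); (14,5,cv); (14,5,cvk); (14,8,cv); (18,3,cv); (18,15,cv); (18,17,cv); (19,6,cv); (19,15,cv); (19,16,cv); (20,8,cv); (20,16,cv); (20,17,cv); (21,15,cv); (21,16,cv); (21,17,cv); (25,3,cv); (25,22,cv); (25,24,cv); (26,5,cv); (26,22,cv); (26,23,cv); (27,6,cv); (27,23,cv); (27,24,cv); (28,22,cv); (28,23,cv); (28,24,cv)
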